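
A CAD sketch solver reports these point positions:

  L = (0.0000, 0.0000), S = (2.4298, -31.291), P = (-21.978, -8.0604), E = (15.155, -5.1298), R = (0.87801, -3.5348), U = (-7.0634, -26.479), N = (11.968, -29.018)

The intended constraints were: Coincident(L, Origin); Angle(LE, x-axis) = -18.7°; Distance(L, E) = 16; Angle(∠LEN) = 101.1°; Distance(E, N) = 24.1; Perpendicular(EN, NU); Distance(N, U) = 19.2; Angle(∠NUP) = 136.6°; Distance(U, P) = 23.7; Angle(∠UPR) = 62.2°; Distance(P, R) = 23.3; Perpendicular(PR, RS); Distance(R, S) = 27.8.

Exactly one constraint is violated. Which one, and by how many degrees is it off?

Perpendicular(PR, RS) — off by 8.00°.

L = (0.00, 0.00) ✓; LE at -18.70° ✓; |LE| = 16.00 ✓; ∠LEN = 101.1° ✓; |EN| = 24.10 ✓; ∠(EN, NU) = 90.00° ✓; |NU| = 19.20 ✓; ∠NUP = 136.6° ✓; |UP| = 23.70 ✓; ∠UPR = 62.20° ✓; |PR| = 23.30 ✓; ∠(PR, RS) = 98.00° ✗; |RS| = 27.80 ✓.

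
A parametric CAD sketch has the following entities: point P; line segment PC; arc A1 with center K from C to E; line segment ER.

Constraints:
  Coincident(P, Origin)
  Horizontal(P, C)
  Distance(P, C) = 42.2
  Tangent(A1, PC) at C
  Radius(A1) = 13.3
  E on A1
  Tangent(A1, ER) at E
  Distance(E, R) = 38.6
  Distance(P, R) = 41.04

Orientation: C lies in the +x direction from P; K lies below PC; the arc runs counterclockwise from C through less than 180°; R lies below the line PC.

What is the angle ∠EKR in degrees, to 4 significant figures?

70.99°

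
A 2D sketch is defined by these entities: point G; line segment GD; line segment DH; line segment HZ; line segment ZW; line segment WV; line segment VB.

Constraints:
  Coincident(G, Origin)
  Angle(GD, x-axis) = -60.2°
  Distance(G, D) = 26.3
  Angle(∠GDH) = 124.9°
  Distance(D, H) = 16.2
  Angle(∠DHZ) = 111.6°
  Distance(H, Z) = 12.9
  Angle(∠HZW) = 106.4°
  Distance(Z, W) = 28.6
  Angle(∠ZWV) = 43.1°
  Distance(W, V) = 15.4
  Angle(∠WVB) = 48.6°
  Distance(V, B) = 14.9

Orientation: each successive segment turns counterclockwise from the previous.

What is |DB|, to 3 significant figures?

27.8

G is at the origin; GD runs at -60.2° with length 26.3, so D = (13.1, -22.8). ∠GDH = 124.9° gives DH at -5.10° from the x-axis; with |DH| = 16.2, H = (29.2, -24.3). ∠DHZ = 111.6° gives HZ at 63.3° from the x-axis; with |HZ| = 12.9, Z = (35.0, -12.7). ∠HZW = 106.4° gives ZW at 137° from the x-axis; with |ZW| = 28.6, W = (14.1, 6.80). ∠ZWV = 43.1° gives WV at -86.2° from the x-axis; with |WV| = 15.4, V = (15.1, -8.56). ∠WVB = 48.6° gives VB at 45.2° from the x-axis; with |VB| = 14.9, B = (25.6, 2.01). Then |DB| = |B − D| = 27.8.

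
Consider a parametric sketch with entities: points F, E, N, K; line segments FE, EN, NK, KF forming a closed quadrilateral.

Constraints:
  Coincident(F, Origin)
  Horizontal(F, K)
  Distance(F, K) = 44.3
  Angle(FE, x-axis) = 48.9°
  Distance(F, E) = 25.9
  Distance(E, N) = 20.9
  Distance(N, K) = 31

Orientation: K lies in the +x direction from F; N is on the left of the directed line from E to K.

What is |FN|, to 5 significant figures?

46.107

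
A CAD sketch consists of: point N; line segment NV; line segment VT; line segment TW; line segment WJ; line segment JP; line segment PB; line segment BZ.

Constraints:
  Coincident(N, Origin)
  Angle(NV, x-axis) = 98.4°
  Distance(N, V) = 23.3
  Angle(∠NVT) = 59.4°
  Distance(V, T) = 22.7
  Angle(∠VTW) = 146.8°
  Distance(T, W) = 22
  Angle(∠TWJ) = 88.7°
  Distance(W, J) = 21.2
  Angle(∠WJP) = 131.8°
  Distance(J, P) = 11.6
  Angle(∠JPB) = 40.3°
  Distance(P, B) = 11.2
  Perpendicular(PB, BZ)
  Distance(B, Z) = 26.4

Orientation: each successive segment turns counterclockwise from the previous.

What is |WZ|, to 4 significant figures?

28.69

∠JPB = 40.3° gives PB at 171.4° from the x-axis; with |PB| = 11.2, B = (-8.648, -10.43). PB ⟂ BZ, so BZ runs at -98.60°; with |BZ| = 26.4, Z = (-12.60, -36.54). Then |WZ| = |Z − W| = 28.69.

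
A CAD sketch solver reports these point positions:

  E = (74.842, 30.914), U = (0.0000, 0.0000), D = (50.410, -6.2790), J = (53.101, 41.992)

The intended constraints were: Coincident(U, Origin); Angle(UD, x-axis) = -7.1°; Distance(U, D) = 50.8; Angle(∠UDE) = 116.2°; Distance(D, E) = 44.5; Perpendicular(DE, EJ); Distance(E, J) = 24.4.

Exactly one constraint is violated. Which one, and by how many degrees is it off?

Perpendicular(DE, EJ) — off by 6.30°.

U = (0.00, 0.00) ✓; UD at -7.100° ✓; |UD| = 50.80 ✓; ∠UDE = 116.2° ✓; |DE| = 44.50 ✓; ∠(DE, EJ) = 96.30° ✗; |EJ| = 24.40 ✓.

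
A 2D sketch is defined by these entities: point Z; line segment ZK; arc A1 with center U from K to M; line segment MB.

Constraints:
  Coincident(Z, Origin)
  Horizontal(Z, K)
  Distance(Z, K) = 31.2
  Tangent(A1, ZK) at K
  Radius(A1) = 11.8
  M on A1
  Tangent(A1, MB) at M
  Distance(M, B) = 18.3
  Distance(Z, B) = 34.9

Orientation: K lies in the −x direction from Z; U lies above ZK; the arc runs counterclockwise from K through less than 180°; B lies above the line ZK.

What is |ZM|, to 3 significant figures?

22.4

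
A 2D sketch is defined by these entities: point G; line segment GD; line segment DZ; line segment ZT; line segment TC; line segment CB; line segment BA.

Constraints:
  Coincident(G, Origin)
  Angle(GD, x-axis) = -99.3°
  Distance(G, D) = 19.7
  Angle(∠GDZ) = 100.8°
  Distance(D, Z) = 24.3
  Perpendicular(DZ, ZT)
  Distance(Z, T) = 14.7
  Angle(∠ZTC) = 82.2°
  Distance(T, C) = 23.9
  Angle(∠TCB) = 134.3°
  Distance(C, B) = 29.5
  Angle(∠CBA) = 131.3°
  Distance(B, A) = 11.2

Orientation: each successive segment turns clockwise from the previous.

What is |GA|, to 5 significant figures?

43.921

∠TCB = 134.3° gives CB at -52.000° from the x-axis; with |CB| = 29.5, B = (14.058, -31.251). ∠CBA = 131.3° gives BA at -100.70° from the x-axis; with |BA| = 11.2, A = (11.978, -42.256). Then |GA| = |A − G| = 43.921.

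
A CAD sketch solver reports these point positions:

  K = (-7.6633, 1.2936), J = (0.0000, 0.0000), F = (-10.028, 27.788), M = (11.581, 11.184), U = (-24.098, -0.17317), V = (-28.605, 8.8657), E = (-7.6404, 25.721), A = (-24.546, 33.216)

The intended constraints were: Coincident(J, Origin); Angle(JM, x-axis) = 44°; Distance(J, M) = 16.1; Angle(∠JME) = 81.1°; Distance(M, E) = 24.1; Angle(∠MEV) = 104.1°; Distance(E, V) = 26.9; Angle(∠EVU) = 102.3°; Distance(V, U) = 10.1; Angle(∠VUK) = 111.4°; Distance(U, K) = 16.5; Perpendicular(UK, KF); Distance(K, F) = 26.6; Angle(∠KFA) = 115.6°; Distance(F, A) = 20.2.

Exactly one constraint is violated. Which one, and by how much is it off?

Distance(F, A) = 20.2 — off by 4.70.

J = (0.00, 0.00) ✓; JM at 44.00° ✓; |JM| = 16.10 ✓; ∠JME = 81.10° ✓; |ME| = 24.10 ✓; ∠MEV = 104.1° ✓; |EV| = 26.90 ✓; ∠EVU = 102.3° ✓; |VU| = 10.10 ✓; ∠VUK = 111.4° ✓; |UK| = 16.50 ✓; ∠(UK, KF) = 90.00° ✓; |KF| = 26.60 ✓; ∠KFA = 115.6° ✓; |FA| = 15.50 ✗.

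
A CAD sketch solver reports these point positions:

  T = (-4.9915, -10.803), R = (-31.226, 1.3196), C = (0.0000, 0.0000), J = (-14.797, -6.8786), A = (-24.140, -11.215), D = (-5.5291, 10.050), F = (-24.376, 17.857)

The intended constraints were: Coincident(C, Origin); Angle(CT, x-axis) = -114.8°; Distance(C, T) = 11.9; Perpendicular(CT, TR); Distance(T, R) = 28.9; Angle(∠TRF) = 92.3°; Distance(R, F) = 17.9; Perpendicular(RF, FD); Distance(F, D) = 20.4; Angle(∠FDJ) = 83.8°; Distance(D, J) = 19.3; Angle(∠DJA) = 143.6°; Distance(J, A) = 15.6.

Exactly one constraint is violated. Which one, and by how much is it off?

Distance(J, A) = 15.6 — off by 5.30.

C = (0.00, 0.00) ✓; CT at -114.8° ✓; |CT| = 11.90 ✓; ∠(CT, TR) = 90.00° ✓; |TR| = 28.90 ✓; ∠TRF = 92.30° ✓; |RF| = 17.90 ✓; ∠(RF, FD) = 90.00° ✓; |FD| = 20.40 ✓; ∠FDJ = 83.80° ✓; |DJ| = 19.30 ✓; ∠DJA = 143.6° ✓; |JA| = 10.30 ✗.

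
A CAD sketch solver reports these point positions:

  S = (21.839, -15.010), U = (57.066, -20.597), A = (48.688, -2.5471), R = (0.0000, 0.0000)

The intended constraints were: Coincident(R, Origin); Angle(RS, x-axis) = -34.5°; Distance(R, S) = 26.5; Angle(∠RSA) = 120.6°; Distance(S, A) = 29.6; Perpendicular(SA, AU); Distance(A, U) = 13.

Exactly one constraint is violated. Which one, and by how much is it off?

Distance(A, U) = 13 — off by 6.90.

R = (0.00, 0.00) ✓; RS at -34.50° ✓; |RS| = 26.50 ✓; ∠RSA = 120.6° ✓; |SA| = 29.60 ✓; ∠(SA, AU) = 90.00° ✓; |AU| = 19.90 ✗.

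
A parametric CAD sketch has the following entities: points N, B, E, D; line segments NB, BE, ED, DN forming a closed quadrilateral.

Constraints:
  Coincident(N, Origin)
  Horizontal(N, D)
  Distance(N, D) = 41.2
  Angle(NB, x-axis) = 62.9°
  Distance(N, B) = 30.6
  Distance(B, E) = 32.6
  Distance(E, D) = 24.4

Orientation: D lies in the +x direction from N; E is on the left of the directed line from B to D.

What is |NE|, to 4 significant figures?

52.14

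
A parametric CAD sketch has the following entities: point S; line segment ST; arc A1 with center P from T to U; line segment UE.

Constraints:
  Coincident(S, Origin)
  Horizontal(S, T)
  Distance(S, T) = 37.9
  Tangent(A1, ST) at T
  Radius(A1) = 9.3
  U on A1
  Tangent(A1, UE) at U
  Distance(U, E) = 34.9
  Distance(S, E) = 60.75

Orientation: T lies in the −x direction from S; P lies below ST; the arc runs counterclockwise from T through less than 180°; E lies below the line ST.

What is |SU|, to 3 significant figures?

48.3

S is at the origin; S and T share the same y with |ST| = 37.9 and T on the −x side, so T = (-37.9, 0.00). A1 meets ST tangentially, so PT is at right angles to ST, so P = T + (0, -9.3) = (-37.9, -9.30). Since PU ⟂ UE (tangency), |PE| = √(9.3² + 34.9²) = 36.1 regardless of where U sits on A1. So E lies on both circle(S, 60.75) and circle(P, 36.1); the below-ST intersection is E = (-40.4, -45.3). U is the foot of the tangent from E: U = (-47.0, -11.1).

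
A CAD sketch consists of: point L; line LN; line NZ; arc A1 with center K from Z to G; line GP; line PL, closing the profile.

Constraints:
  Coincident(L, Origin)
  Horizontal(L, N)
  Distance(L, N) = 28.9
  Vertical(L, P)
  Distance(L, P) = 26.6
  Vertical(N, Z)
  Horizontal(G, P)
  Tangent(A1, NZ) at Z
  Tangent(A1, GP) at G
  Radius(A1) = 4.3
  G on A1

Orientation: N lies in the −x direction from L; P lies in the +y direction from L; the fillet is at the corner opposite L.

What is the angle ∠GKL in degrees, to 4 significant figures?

132.2°

The virtual corner opposite L is at (-28.90, 26.60). Since A1 is tangent to NZ there, KZ ⟂ NZ and since A1 is tangent to GP there, KG ⟂ GP, with radius 4.3, so the center K sits 4.3 in from both sides at K = (-24.60, 22.30). That places the tangent points at Z = (-28.90, 22.30) on NZ and G = (-24.60, 26.60) on GP. Then cos ∠GKL = KG·KL / (|KG||KL|), giving 132.2°.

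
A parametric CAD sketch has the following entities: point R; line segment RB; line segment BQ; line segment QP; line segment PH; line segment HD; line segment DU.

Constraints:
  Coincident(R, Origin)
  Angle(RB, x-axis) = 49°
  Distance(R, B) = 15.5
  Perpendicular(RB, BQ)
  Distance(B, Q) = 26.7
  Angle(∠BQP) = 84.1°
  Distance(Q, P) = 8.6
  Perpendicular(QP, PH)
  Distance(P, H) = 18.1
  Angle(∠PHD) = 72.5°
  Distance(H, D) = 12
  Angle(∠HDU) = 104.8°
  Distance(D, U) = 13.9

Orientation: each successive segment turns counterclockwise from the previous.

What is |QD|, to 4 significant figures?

14.77

R is at the origin; RB runs at 49.0° with length 15.5, so B = (10.17, 11.70). RB ⟂ BQ, so BQ runs at 139.0°; with |BQ| = 26.7, Q = (-9.982, 29.21). ∠BQP = 84.1° gives QP at -125.1° from the x-axis; with |QP| = 8.6, P = (-14.93, 22.18). QP ⟂ PH, so PH runs at -35.10°; with |PH| = 18.1, H = (-0.1184, 11.77). ∠PHD = 72.5° gives HD at 72.40° from the x-axis; with |HD| = 12.0, D = (3.510, 23.21). Then |QD| = |D − Q| = 14.77.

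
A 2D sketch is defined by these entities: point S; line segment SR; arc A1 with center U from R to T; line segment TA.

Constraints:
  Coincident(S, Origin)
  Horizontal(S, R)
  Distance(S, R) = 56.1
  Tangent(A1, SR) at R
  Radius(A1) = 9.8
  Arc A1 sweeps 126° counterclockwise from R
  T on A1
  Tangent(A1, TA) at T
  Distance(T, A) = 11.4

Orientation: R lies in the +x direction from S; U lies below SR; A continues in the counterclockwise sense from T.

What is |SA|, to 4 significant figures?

60.21

S is at the origin; SR is horizontal with |SR| = 56.1 and R on the +x side, so R = (56.10, 0.000). A1 meets SR tangentially, so UR is at right angles to SR, so U = R + (0, -9.8) = (56.10, -9.800). On A1, R sits at bearing 90° from U; a 126° counterclockwise sweep puts T at bearing 216°, so T = U + 9.8·(cos 216°, sin 216°) = (48.17, -15.56). The tangent condition forces UT to be normal to TA, so TA runs along (−sin 216°, cos 216°); with |TA| = 11.4, A = (54.87, -24.78). Then |SA| = |A − S| = 60.21.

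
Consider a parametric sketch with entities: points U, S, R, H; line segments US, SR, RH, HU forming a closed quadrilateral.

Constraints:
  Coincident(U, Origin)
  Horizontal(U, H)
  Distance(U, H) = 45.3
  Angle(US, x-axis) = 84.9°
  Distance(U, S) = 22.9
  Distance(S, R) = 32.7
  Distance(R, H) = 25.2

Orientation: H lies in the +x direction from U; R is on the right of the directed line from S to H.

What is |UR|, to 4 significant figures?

20.88

U is at the origin; UH is horizontal with |UH| = 45.3 and H in +x, so H = (45.3, 0). US runs at 84.9° with |US| = 22.9, so S = (2.036, 22.81). R is determined by |SR| = 32.7 and |RH| = 25.2 together: it lies at the intersection of circle(S, 32.7) and circle(H, 25.2). With |SH| = 48.91, the foot of the radical line on SH is 28.89 from S and the perpendicular offset is √(32.7² − 28.89²) = 15.31. Taking the right-of-SH solution: R = (20.45, -4.210).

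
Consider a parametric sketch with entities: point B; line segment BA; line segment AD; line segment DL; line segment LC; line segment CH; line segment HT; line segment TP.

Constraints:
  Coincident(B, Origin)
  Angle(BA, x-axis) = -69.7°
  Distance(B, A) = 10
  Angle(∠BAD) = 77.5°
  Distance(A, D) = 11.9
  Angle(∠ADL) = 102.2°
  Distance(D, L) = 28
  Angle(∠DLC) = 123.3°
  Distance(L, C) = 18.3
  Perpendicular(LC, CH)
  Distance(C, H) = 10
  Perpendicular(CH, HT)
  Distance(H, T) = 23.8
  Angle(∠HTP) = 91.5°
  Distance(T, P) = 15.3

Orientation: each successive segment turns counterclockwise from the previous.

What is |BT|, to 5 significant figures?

14.060

B is at the origin; BA runs at -69.7° with length 10.0, so A = (3.4694, -9.3789). ∠BAD = 77.5° gives AD at 32.800° from the x-axis; with |AD| = 11.9, D = (13.472, -2.9326). ∠ADL = 102.2° gives DL at 110.60° from the x-axis; with |DL| = 28.0, L = (3.6205, 23.277). ∠DLC = 123.3° gives LC at 167.30° from the x-axis; with |LC| = 18.3, C = (-14.232, 27.300). The perpendicularity gives CH at right angles to LC, so CH runs at -102.70°; with |CH| = 10.0, H = (-16.430, 17.545). The perpendicularity gives HT at right angles to CH, so HT runs at -12.700°; with |HT| = 23.8, T = (6.7875, 12.313). Then |BT| = |T − B| = 14.060.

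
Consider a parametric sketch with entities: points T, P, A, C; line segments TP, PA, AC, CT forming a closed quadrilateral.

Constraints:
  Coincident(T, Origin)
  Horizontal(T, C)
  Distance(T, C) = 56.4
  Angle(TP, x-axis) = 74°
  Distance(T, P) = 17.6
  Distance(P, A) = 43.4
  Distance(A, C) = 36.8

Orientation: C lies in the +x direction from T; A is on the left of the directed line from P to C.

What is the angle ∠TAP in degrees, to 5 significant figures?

13.763°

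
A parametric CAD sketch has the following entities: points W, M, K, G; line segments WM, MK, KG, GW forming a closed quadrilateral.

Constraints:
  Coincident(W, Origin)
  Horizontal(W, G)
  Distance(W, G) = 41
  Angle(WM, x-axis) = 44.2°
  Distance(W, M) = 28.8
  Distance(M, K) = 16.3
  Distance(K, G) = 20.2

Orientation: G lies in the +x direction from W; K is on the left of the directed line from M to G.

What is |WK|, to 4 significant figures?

41.91

Checks: |MK| = 16.30 ✓; |KG| = 20.20 ✓.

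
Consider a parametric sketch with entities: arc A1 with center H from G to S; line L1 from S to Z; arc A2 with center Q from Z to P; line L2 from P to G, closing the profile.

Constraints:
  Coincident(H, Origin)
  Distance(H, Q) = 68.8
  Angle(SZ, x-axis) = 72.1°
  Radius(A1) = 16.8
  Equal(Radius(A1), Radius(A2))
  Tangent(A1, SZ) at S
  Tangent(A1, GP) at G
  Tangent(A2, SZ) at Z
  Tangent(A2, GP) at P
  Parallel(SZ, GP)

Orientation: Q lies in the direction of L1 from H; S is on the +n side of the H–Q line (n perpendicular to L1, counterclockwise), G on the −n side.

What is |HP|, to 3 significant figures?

70.8

The slot axis is L1's direction at 72.1°, so u = (cos 72.1°, sin 72.1°) = (0.307, 0.952) and n = (−sin 72.1°, cos 72.1°) = (-0.952, 0.307). H is at the origin and Q lies 68.8 along u from H, so Q = 68.8·u = (21.1, 65.5). Tangency of A1 to both parallel lines with radius 16.8 puts S and G at H ± 16.8·n: S = (-16.0, 5.16), G = (16.0, -5.16). Equal radii place Z and P the same way about Q: Z = Q + 16.8·n = (5.16, 70.6), P = Q − 16.8·n = (37.1, 60.3). Then |HP| = |P − H| = 70.8.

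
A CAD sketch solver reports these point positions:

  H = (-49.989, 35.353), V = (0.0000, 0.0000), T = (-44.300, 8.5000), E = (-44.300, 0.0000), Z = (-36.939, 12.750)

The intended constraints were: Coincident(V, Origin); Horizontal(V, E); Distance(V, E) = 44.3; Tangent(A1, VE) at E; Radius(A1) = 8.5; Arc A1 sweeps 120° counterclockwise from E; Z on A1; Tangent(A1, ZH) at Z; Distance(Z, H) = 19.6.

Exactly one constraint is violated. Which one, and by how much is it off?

Distance(Z, H) = 19.6 — off by 6.50.

V = (0.00, 0.00) ✓; V.y = 0.00, E.y = 0.00 ✓; |VE| = 44.30 ✓; ∠(TE, EV) = 90.00° ✓; |TE| = 8.500 ✓; bearing(T→Z) − bearing(T→E) = 120.0° ✓; |TZ| = 8.500 ✓; ∠(TZ, ZH) = 90.00° ✓; |ZH| = 26.10 ✗.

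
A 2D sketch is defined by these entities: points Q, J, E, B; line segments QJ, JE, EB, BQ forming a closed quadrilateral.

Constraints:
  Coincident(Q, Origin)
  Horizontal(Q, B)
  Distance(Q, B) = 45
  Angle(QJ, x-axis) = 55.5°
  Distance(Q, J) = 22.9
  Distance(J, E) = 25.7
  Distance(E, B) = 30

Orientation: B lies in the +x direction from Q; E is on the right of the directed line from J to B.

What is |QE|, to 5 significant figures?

17.109

Checks: |JE| = 25.70 ✓; |EB| = 30.00 ✓.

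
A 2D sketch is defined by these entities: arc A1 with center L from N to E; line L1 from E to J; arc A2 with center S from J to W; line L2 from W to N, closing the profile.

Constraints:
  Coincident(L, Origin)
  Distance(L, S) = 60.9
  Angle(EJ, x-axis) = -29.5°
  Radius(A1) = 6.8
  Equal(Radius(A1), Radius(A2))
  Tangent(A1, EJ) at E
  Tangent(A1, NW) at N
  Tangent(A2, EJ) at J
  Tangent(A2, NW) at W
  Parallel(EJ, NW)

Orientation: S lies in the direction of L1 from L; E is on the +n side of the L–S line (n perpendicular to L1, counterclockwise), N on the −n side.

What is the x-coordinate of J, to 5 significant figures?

56.353

The slot axis is L1's direction at -29.5°, so u = (cos -29.5°, sin -29.5°) = (0.87036, -0.49242) and n = (−sin -29.5°, cos -29.5°) = (0.49242, 0.87036). L is at the origin and S lies 60.9 along u from L, so S = 60.9·u = (53.005, -29.989). Tangency of A1 to both parallel lines with radius 6.8 puts E and N at L ± 6.8·n: E = (3.3485, 5.9184), N = (-3.3485, -5.9184). Equal radii place J and W the same way about S: J = S + 6.8·n = (56.353, -24.070), W = S − 6.8·n = (49.656, -35.907). So J.x = 56.353.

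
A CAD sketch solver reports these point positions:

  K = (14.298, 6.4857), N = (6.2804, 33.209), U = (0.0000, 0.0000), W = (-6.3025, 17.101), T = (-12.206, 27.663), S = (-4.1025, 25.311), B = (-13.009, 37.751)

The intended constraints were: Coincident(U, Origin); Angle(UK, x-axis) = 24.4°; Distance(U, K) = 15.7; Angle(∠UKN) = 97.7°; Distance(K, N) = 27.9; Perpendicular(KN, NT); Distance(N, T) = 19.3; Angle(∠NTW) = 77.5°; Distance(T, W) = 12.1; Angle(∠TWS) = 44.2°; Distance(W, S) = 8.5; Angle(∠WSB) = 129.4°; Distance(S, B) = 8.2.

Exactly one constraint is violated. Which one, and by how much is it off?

Distance(S, B) = 8.2 — off by 7.10.

U = (0.00, 0.00) ✓; UK at 24.40° ✓; |UK| = 15.70 ✓; ∠UKN = 97.70° ✓; |KN| = 27.90 ✓; ∠(KN, NT) = 90.00° ✓; |NT| = 19.30 ✓; ∠NTW = 77.50° ✓; |TW| = 12.10 ✓; ∠TWS = 44.20° ✓; |WS| = 8.500 ✓; ∠WSB = 129.4° ✓; |SB| = 15.30 ✗.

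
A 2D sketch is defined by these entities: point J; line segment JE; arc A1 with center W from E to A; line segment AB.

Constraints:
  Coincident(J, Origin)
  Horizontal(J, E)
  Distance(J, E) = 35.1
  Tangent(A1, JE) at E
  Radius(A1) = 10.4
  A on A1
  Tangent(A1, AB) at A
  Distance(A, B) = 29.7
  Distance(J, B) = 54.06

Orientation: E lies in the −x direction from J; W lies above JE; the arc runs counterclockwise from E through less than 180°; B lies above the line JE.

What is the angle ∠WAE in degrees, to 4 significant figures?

36.16°

J is at the origin; JE is horizontal with |JE| = 35.1 and E on the −x side, so E = (-35.10, 0.000). A1 meets JE tangentially, so WE is at right angles to JE, so W = E + (0, 10.4) = (-35.10, 10.40). Since WA ⟂ AB (tangency), |WB| = √(10.4² + 29.7²) = 31.47 regardless of where A sits on A1. So B lies on both circle(J, 54.06) and circle(W, 31.47); the above-JE intersection is B = (-34.21, 41.86). A is the foot of the tangent from B: A = (-25.19, 13.56).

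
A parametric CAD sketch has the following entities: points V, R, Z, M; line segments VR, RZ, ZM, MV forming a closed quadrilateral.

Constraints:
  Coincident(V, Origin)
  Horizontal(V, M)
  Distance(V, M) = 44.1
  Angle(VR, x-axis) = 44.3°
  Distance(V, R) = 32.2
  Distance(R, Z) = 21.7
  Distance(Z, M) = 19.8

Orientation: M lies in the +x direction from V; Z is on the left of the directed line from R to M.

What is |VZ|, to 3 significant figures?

48.8

V is at the origin; V and M share the same y with |VM| = 44.1 and M in +x, so M = (44.1, 0). VR runs at 44.3° with |VR| = 32.2, so R = (23.0, 22.5). Z is determined by |RZ| = 21.7 and |ZM| = 19.8 together: it lies at the intersection of circle(R, 21.7) and circle(M, 19.8). With |RM| = 30.8, the foot of the radical line on RM is 16.7 from R and the perpendicular offset is √(21.7² − 16.7²) = 13.9. Taking the left-of-RM solution: Z = (44.6, 19.8).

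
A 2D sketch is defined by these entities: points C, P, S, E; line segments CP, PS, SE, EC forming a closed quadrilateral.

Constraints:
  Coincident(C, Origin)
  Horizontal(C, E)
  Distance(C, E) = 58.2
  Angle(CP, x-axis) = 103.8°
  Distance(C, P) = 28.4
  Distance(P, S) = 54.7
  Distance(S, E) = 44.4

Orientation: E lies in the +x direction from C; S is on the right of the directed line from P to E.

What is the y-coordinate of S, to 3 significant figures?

-20.7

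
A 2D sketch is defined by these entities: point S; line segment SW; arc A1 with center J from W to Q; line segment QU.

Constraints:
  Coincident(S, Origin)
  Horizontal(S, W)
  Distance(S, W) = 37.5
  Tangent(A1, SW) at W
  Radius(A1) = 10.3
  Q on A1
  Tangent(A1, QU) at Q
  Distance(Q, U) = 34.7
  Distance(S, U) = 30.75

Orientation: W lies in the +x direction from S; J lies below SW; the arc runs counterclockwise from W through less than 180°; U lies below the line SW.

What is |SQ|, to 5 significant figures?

29.901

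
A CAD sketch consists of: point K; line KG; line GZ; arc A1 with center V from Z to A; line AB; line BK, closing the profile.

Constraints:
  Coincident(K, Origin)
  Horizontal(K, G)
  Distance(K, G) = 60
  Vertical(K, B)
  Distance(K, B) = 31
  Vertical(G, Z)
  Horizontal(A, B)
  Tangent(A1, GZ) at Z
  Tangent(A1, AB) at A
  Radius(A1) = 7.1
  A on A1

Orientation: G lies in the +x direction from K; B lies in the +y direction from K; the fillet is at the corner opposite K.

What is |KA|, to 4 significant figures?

61.31

K is at the origin; K and G share the same y with |KG| = 60.0 and G on the +x side, so G = (60.00, 0.000). K and B share the same x with |KB| = 31.0 and B on the +y side, so B = (0.000, 31.00). The virtual corner opposite K is at (60.00, 31.00). A1 meets GZ tangentially, so VZ is at right angles to GZ and the tangent condition forces VA to be normal to AB, with radius 7.1, so the center V sits 7.1 in from both sides at V = (52.90, 23.90). That places the tangent points at Z = (60.00, 23.90) on GZ and A = (52.90, 31.00) on AB. Then |KA| = |A − K| = 61.31.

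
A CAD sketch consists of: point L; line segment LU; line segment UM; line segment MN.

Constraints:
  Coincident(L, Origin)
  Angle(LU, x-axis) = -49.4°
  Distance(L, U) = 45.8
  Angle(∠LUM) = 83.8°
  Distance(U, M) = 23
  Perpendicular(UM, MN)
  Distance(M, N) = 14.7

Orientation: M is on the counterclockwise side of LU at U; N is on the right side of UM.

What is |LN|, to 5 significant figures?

62.880

L is at the origin; LU runs at -49.4° with length 45.8, so U = 45.8·(cos -49.4°, sin -49.4°) = (29.805, -34.775). ∠LUM = 83.8°, so UM runs at -49.4° + (180° − 83.8°) = 46.800° from the x-axis; with |UM| = 23.0, M = U + 23.0·(cos 46.800°, sin 46.800°) = (45.550, -18.008). The perpendicularity gives MN at right angles to UM; with |MN| = 14.7 on the right of UM, N = M + 14.7·(0.72897, -0.68455) = (56.266, -28.071). Then |LN| = |N − L| = 62.880.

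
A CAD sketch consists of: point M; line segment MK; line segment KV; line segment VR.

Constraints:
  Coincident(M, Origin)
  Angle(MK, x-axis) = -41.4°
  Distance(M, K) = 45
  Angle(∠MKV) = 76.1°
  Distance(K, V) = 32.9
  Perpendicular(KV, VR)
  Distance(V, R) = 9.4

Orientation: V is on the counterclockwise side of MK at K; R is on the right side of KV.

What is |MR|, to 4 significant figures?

57.50

∠MKV = 76.1°, so KV runs at -41.4° + (180° − 76.1°) = 62.50° from the x-axis; with |KV| = 32.9, V = K + 32.9·(cos 62.50°, sin 62.50°) = (48.95, -0.5764). KV is perpendicular to VR; with |VR| = 9.4 on the right of KV, R = V + 9.4·(0.8870, -0.4617) = (57.28, -4.917). Then |MR| = |R − M| = 57.50.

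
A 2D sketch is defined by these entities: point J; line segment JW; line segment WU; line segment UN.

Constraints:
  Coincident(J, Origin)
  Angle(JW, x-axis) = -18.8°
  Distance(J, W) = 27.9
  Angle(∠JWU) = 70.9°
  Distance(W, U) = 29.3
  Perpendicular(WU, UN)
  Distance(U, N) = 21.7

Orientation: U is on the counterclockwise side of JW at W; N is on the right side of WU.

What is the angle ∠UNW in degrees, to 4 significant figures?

53.48°

J is at the origin; JW runs at -18.8° with length 27.9, so W = 27.9·(cos -18.8°, sin -18.8°) = (26.41, -8.991). ∠JWU = 70.9°, so WU runs at -18.8° + (180° − 70.9°) = 90.30° from the x-axis; with |WU| = 29.3, U = W + 29.3·(cos 90.30°, sin 90.30°) = (26.26, 20.31). WU is perpendicular to UN; with |UN| = 21.7 on the right of WU, N = U + 21.7·(1.000, 0.005236) = (47.96, 20.42). Then cos ∠UNW = NU·NW / (|NU||NW|), giving 53.48°.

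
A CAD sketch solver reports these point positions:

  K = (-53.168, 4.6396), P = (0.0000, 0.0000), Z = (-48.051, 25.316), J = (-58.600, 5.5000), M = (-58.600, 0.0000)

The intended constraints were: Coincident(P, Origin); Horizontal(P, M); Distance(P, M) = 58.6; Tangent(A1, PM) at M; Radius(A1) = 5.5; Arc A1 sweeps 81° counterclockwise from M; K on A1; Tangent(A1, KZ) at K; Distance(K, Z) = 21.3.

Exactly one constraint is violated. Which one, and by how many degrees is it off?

Tangent(A1, KZ) at K — off by 4.90°.

P = (0.00, 0.00) ✓; P.y = 0.00, M.y = 0.00 ✓; |PM| = 58.60 ✓; ∠(JM, MP) = 90.00° ✓; |JM| = 5.500 ✓; bearing(J→K) − bearing(J→M) = 81.00° ✓; |JK| = 5.500 ✓; ∠(JK, KZ) = 94.90° ✗; |KZ| = 21.30 ✓.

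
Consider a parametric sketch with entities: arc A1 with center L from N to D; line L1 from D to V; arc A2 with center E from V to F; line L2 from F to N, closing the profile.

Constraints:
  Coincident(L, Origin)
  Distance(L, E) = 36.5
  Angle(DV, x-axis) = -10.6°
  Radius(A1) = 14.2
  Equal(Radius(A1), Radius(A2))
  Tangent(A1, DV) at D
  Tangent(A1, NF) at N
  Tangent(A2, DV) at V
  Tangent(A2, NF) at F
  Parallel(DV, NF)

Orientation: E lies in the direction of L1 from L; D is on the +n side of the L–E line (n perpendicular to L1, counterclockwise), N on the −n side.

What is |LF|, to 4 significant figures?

39.16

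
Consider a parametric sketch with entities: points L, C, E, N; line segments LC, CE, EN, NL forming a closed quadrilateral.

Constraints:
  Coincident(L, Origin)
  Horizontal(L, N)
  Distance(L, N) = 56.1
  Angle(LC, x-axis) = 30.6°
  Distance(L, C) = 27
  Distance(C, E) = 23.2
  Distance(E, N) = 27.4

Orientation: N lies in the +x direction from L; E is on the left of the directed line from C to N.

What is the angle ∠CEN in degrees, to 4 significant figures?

89.08°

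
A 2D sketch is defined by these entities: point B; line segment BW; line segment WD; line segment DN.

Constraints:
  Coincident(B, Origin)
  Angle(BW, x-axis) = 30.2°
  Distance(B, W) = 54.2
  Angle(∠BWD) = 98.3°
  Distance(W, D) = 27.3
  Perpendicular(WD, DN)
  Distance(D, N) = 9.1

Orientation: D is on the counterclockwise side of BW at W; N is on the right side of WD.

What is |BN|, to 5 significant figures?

71.896

∠BWD = 98.3°, so WD runs at 30.2° + (180° − 98.3°) = 111.90° from the x-axis; with |WD| = 27.3, D = W + 27.3·(cos 111.90°, sin 111.90°) = (36.661, 52.594). The perpendicularity gives DN at right angles to WD; with |DN| = 9.1 on the right of WD, N = D + 9.1·(0.92784, 0.37299) = (45.104, 55.988). Then |BN| = |N − B| = 71.896.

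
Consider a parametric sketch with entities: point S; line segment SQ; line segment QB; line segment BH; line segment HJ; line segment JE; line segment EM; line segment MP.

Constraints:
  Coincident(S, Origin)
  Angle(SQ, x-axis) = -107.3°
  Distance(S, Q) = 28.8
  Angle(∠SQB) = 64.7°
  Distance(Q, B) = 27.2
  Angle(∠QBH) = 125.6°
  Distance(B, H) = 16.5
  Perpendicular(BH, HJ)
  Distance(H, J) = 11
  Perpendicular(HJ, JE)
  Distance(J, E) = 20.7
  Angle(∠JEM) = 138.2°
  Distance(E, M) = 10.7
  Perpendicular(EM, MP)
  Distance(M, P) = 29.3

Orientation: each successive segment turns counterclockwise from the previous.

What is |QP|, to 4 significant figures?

46.31

S is at the origin; SQ runs at -107.3° with length 28.8, so Q = (-8.564, -27.50). ∠SQB = 64.7° gives QB at 8.000° from the x-axis; with |QB| = 27.2, B = (18.37, -23.71). ∠QBH = 125.6° gives BH at 62.40° from the x-axis; with |BH| = 16.5, H = (26.02, -9.089). BH ⟂ HJ, so HJ runs at 152.4°; with |HJ| = 11.0, J = (16.27, -3.993). The perpendicularity gives JE at right angles to HJ, so JE runs at -117.6°; with |JE| = 20.7, E = (6.677, -22.34). ∠JEM = 138.2° gives EM at -75.80° from the x-axis; with |EM| = 10.7, M = (9.302, -32.71). EM is perpendicular to MP, so MP runs at 14.20°; with |MP| = 29.3, P = (37.71, -25.52). Then |QP| = |P − Q| = 46.31.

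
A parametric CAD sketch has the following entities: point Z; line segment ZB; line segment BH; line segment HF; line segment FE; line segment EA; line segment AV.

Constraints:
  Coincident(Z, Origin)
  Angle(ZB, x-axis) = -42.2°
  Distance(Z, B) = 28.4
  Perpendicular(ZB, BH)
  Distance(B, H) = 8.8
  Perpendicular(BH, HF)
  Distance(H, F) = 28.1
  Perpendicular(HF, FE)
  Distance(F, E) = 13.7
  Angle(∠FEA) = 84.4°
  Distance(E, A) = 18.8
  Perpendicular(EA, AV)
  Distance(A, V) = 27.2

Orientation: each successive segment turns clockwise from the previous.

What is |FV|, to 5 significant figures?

22.113

Z is at the origin; ZB runs at -42.2° with length 28.4, so B = (21.039, -19.077). The perpendicularity gives BH at right angles to ZB, so BH runs at -132.20°; with |BH| = 8.8, H = (15.128, -25.596). The perpendicularity gives HF at right angles to BH, so HF runs at 137.80°; with |HF| = 28.1, F = (-5.6889, -6.7206). HF is perpendicular to FE, so FE runs at 47.800°; with |FE| = 13.7, E = (3.5137, 3.4284). ∠FEA = 84.4° gives EA at -47.800° from the x-axis; with |EA| = 18.8, A = (16.142, -10.499). EA is perpendicular to AV, so AV runs at -137.80°; with |AV| = 27.2, V = (-4.0079, -28.770). Then |FV| = |V − F| = 22.113.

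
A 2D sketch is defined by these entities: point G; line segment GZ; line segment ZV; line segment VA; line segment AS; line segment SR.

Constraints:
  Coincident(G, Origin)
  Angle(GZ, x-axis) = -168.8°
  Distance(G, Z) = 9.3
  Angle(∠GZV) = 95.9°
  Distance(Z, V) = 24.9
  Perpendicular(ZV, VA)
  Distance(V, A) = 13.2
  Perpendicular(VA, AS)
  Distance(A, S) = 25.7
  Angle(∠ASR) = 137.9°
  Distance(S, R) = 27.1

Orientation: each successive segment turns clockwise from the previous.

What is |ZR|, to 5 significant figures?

21.490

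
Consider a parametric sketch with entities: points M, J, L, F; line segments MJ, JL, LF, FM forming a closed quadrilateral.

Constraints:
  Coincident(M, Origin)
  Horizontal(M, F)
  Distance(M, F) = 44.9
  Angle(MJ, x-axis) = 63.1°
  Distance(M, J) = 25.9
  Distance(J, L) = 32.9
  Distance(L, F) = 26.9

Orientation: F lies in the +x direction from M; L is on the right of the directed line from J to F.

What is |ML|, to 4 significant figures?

21.43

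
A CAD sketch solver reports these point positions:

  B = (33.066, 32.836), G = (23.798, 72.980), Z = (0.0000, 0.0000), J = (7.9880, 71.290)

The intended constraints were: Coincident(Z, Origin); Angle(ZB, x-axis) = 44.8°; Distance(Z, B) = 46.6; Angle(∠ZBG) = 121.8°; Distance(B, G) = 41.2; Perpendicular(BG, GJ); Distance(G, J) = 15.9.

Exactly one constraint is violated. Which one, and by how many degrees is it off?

Perpendicular(BG, GJ) — off by 6.90°.

Z = (0.00, 0.00) ✓; ZB at 44.80° ✓; |ZB| = 46.60 ✓; ∠ZBG = 121.8° ✓; |BG| = 41.20 ✓; ∠(BG, GJ) = 83.10° ✗; |GJ| = 15.90 ✓.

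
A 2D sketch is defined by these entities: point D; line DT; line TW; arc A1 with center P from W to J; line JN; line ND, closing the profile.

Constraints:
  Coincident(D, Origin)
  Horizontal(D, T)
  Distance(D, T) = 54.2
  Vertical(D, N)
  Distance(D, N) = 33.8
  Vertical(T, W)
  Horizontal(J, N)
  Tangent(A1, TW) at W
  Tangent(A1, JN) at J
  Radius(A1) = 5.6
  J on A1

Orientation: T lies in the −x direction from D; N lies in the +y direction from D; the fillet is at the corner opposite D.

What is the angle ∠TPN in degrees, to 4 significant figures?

107.8°

D is at the origin; DT is horizontal with |DT| = 54.2 and T on the −x side, so T = (-54.20, 0.000). DN is vertical with |DN| = 33.8 and N on the +y side, so N = (0.000, 33.80). The virtual corner opposite D is at (-54.20, 33.80). The tangent condition forces PW to be normal to TW and since A1 is tangent to JN there, PJ ⟂ JN, with radius 5.6, so the center P sits 5.6 in from both sides at P = (-48.60, 28.20). Then cos ∠TPN = PT·PN / (|PT||PN|), giving 107.8°.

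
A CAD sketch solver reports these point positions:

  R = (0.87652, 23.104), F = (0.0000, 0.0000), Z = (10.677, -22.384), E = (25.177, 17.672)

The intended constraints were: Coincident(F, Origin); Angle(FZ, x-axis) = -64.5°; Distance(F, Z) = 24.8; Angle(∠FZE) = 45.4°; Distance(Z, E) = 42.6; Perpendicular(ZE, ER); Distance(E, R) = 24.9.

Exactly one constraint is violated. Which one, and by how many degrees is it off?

Perpendicular(ZE, ER) — off by 7.30°.

F = (0.00, 0.00) ✓; FZ at -64.50° ✓; |FZ| = 24.80 ✓; ∠FZE = 45.40° ✓; |ZE| = 42.60 ✓; ∠(ZE, ER) = 97.30° ✗; |ER| = 24.90 ✓.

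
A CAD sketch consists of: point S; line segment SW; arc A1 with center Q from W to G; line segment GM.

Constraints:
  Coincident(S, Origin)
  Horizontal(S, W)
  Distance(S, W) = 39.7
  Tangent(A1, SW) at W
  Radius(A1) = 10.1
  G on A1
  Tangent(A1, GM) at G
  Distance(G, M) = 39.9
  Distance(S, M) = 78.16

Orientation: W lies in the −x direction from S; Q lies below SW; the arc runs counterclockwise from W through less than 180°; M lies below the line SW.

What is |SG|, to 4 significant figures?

49.13

S is at the origin; S and W share the same y with |SW| = 39.7 and W on the −x side, so W = (-39.70, 0.000). A1 meets SW tangentially, so QW is at right angles to SW, so Q = W + (0, -10.1) = (-39.70, -10.10). Since QG ⟂ GM (tangency), |QM| = √(10.1² + 39.9²) = 41.16 regardless of where G sits on A1. So M lies on both circle(S, 78.16) and circle(Q, 41.16); the below-SW intersection is M = (-66.15, -41.64). G is the foot of the tangent from M: G = (-48.80, -5.708).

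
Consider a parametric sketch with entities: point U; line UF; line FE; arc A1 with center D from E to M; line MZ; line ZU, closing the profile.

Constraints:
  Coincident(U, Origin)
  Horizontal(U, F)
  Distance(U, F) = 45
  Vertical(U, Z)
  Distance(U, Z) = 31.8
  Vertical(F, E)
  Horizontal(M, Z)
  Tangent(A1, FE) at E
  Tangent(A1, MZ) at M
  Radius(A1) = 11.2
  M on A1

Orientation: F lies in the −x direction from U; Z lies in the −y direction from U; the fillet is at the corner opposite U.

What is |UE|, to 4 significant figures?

49.49

U is at the origin; UF is horizontal with |UF| = 45.0 and F on the −x side, so F = (-45.00, 0.000). UZ is vertical with |UZ| = 31.8 and Z on the −y side, so Z = (0.000, -31.80). The virtual corner opposite U is at (-45.00, -31.80). The tangent condition forces DE to be normal to FE and the tangent condition forces DM to be normal to MZ, with radius 11.2, so the center D sits 11.2 in from both sides at D = (-33.80, -20.60). That places the tangent points at E = (-45.00, -20.60) on FE and M = (-33.80, -31.80) on MZ. Then |UE| = |E − U| = 49.49.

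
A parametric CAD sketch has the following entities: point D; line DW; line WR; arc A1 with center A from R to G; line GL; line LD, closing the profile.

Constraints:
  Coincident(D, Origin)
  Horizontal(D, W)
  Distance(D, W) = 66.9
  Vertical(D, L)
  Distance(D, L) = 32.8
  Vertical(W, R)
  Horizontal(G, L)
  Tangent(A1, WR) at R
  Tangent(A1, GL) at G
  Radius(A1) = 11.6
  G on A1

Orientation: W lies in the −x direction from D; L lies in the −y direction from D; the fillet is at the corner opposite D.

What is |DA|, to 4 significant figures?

59.22

D and L share the same x with |DL| = 32.8 and L on the −y side, so L = (0.000, -32.80). The virtual corner opposite D is at (-66.90, -32.80). A1 meets WR tangentially, so AR is at right angles to WR and since A1 is tangent to GL there, AG ⟂ GL, with radius 11.6, so the center A sits 11.6 in from both sides at A = (-55.30, -21.20). Then |DA| = |A − D| = 59.22.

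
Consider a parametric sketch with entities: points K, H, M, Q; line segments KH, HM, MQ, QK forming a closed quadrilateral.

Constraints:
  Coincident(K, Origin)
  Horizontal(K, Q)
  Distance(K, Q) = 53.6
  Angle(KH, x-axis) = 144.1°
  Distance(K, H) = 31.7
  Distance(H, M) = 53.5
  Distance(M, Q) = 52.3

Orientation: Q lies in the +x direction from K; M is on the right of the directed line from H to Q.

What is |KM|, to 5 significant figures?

24.776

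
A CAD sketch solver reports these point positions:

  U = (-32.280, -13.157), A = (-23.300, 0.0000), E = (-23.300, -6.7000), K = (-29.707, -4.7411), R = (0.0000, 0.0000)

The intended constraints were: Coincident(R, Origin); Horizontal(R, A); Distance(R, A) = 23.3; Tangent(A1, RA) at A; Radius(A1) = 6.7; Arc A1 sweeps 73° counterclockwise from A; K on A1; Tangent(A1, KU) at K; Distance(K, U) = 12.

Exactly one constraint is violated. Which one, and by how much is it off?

Distance(K, U) = 12 — off by 3.20.

R = (0.00, 0.00) ✓; R.y = 0.00, A.y = 0.00 ✓; |RA| = 23.30 ✓; ∠(EA, AR) = 90.00° ✓; |EA| = 6.700 ✓; bearing(E→K) − bearing(E→A) = 73.00° ✓; |EK| = 6.700 ✓; ∠(EK, KU) = 90.00° ✓; |KU| = 8.800 ✗.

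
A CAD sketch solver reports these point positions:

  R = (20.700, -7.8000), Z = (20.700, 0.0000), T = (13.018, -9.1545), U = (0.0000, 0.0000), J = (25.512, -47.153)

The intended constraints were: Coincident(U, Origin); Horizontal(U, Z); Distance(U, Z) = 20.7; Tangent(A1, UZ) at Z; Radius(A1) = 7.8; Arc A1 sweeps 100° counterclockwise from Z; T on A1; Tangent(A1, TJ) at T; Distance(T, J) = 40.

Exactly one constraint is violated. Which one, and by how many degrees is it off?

Tangent(A1, TJ) at T — off by 8.20°.

U = (0.00, 0.00) ✓; U.y = 0.00, Z.y = 0.00 ✓; |UZ| = 20.70 ✓; ∠(RZ, ZU) = 90.00° ✓; |RZ| = 7.800 ✓; bearing(R→T) − bearing(R→Z) = 100.0° ✓; |RT| = 7.800 ✓; ∠(RT, TJ) = 81.80° ✗; |TJ| = 40.00 ✓.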